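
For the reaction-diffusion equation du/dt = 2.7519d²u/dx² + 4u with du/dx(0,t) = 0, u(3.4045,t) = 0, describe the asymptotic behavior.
u grows unboundedly. Reaction dominates diffusion (r=4 > κπ²/(4L²)≈0.59); solution grows exponentially.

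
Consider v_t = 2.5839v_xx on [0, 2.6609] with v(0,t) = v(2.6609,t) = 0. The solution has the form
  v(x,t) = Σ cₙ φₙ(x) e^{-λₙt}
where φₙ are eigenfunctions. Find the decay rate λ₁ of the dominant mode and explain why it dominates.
Eigenvalues: λₙ = 2.5839n²π²/2.6609².
First three modes:
  n=1: λ₁ = 2.5839π²/2.6609² ≈ 3.602
  n=2: λ₂ = 10.3356π²/2.6609² ≈ 14.407 (4× faster decay)
  n=3: λ₃ = 23.2551π²/2.6609² ≈ 32.416 (9× faster decay)
As t → ∞, higher modes decay exponentially faster. The n=1 mode dominates: v ~ c₁ sin(πx/2.6609) e^{-λ₁t}.
Decay rate: λ₁ = 2.5839π²/2.6609² ≈ 3.602.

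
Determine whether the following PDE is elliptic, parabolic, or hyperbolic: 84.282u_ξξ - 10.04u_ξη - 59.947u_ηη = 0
Coefficients: A = 84.282, B = -10.04, C = -59.947. B² - 4AC = 20310.613816, which is positive, so the equation is hyperbolic.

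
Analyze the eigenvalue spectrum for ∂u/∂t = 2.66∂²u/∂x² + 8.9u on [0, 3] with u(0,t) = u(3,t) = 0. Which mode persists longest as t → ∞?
Eigenvalues: λₙ = 2.66n²π²/3² - 8.9.
First three modes:
  n=1: λ₁ = 2.66π²/3² - 8.9 ≈ -5.983
  n=2: λ₂ = 10.64π²/3² - 8.9 ≈ 2.768
  n=3: λ₃ = 23.94π²/3² - 8.9 ≈ 17.353
Since 2.66π²/3² ≈ 2.917 < 8.9, λ₁ < 0.
The n=1 mode grows fastest (−λₙ is largest for n=1) → dominates.
Asymptotic: u ~ c₁ sin(πx/3) e^{5.983t} (exponential growth at rate −λ₁ ≈ 5.983).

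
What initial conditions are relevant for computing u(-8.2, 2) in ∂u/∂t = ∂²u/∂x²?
The entire real line. The heat equation has infinite propagation speed: any initial disturbance instantly affects all points (though exponentially small far away).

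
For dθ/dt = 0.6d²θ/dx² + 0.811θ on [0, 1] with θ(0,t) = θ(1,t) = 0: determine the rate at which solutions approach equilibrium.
Eigenvalues: λₙ = 0.6n²π²/1² - 0.811.
First three modes:
  n=1: λ₁ = 0.6π² - 0.811 ≈ 5.111
  n=2: λ₂ = 2.4π² - 0.811 ≈ 22.876
  n=3: λ₃ = 5.4π² - 0.811 ≈ 52.485
Since 0.6π² ≈ 5.922 > 0.811, all λₙ > 0.
The n=1 mode decays slowest → dominates as t → ∞.
Asymptotic: θ ~ c₁ sin(πx/1) e^{-λ₁t} with decay rate λ₁ ≈ 5.111.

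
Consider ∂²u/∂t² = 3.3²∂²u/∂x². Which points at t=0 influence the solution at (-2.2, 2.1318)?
Domain of dependence: [-9.23494, 4.83494]. Signals travel at speed 3.3, so data within |x - -2.2| ≤ 3.3·2.1318 = 7.03494 can reach the point.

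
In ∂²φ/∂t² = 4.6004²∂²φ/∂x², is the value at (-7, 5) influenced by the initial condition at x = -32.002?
No. The domain of dependence is [-30.002, 16.002], and -32.002 is outside this interval.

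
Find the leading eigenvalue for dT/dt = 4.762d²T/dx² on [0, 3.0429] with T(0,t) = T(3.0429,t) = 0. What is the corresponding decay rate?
Eigenvalues: λₙ = 4.762n²π²/3.0429².
First three modes:
  n=1: λ₁ = 4.762π²/3.0429² ≈ 5.076
  n=2: λ₂ = 19.048π²/3.0429² ≈ 20.304 (4× faster decay)
  n=3: λ₃ = 42.858π²/3.0429² ≈ 45.683 (9× faster decay)
As t → ∞, higher modes decay exponentially faster. The n=1 mode dominates: T ~ c₁ sin(πx/3.0429) e^{-λ₁t}.
Decay rate: λ₁ = 4.762π²/3.0429² ≈ 5.076.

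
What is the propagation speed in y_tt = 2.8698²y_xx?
Speed = 2.8698. Information travels along characteristics x = x₀ ± 2.8698t.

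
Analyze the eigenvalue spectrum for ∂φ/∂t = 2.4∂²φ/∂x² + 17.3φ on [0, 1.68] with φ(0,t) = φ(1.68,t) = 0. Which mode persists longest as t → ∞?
Eigenvalues: λₙ = 2.4n²π²/1.68² - 17.3.
First three modes:
  n=1: λ₁ = 2.4π²/1.68² - 17.3 ≈ -8.907
  n=2: λ₂ = 9.6π²/1.68² - 17.3 ≈ 16.27
  n=3: λ₃ = 21.6π²/1.68² - 17.3 ≈ 58.233
Since 2.4π²/1.68² ≈ 8.393 < 17.3, λ₁ < 0.
The n=1 mode grows fastest (−λₙ is largest for n=1) → dominates.
Asymptotic: φ ~ c₁ sin(πx/1.68) e^{8.907t} (exponential growth at rate −λ₁ ≈ 8.907).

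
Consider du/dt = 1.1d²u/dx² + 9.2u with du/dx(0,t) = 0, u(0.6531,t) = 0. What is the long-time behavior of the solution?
As t → ∞, u grows unboundedly. Reaction dominates diffusion (r=9.2 > κπ²/(4L²)≈6.36); solution grows exponentially.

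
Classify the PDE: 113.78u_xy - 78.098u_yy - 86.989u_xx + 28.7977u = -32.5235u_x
Rewriting in standard form: -86.989u_xx + 113.78u_xy - 78.098u_yy + 32.5235u_x + 28.7977u = 0. A = -86.989, B = 113.78, C = -78.098. Discriminant B² - 4AC = -14228.779288. Since -14228.779288 < 0, elliptic.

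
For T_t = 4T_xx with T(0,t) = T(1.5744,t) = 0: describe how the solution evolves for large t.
T → 0. Heat diffuses out through both boundaries.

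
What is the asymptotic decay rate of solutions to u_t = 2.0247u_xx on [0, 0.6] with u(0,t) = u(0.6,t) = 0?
Eigenvalues: λₙ = 2.0247n²π²/0.6².
First three modes:
  n=1: λ₁ = 2.0247π²/0.6² ≈ 55.508
  n=2: λ₂ = 8.0988π²/0.6² ≈ 222.033 (4× faster decay)
  n=3: λ₃ = 18.2223π²/0.6² ≈ 499.575 (9× faster decay)
As t → ∞, higher modes decay exponentially faster. The n=1 mode dominates: u ~ c₁ sin(πx/0.6) e^{-λ₁t}.
Decay rate: λ₁ = 2.0247π²/0.6² ≈ 55.508.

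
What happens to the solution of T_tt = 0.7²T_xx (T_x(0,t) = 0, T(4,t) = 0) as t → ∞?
T oscillates (no decay). Energy is conserved; the solution oscillates indefinitely as standing waves.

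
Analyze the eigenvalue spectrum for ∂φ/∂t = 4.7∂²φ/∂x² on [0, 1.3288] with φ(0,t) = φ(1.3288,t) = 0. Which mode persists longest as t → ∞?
Eigenvalues: λₙ = 4.7n²π²/1.3288².
First three modes:
  n=1: λ₁ = 4.7π²/1.3288² ≈ 26.271
  n=2: λ₂ = 18.8π²/1.3288² ≈ 105.084 (4× faster decay)
  n=3: λ₃ = 42.3π²/1.3288² ≈ 236.44 (9× faster decay)
As t → ∞, higher modes decay exponentially faster. The n=1 mode dominates: φ ~ c₁ sin(πx/1.3288) e^{-λ₁t}.
Decay rate: λ₁ = 4.7π²/1.3288² ≈ 26.271.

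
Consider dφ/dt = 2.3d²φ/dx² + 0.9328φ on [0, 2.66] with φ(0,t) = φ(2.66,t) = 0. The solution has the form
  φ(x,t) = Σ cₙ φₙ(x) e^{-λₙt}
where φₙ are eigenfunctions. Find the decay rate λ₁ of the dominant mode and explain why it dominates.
Eigenvalues: λₙ = 2.3n²π²/2.66² - 0.9328.
First three modes:
  n=1: λ₁ = 2.3π²/2.66² - 0.9328 ≈ 2.275
  n=2: λ₂ = 9.2π²/2.66² - 0.9328 ≈ 11.9
  n=3: λ₃ = 20.7π²/2.66² - 0.9328 ≈ 27.941
Since 2.3π²/2.66² ≈ 3.208 > 0.9328, all λₙ > 0.
The n=1 mode decays slowest → dominates as t → ∞.
Asymptotic: φ ~ c₁ sin(πx/2.66) e^{-λ₁t} with decay rate λ₁ ≈ 2.275.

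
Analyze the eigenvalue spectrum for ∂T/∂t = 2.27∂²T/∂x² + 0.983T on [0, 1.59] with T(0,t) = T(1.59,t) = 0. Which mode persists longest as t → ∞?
Eigenvalues: λₙ = 2.27n²π²/1.59² - 0.983.
First three modes:
  n=1: λ₁ = 2.27π²/1.59² - 0.983 ≈ 7.879
  n=2: λ₂ = 9.08π²/1.59² - 0.983 ≈ 34.465
  n=3: λ₃ = 20.43π²/1.59² - 0.983 ≈ 78.775
Since 2.27π²/1.59² ≈ 8.862 > 0.983, all λₙ > 0.
The n=1 mode decays slowest → dominates as t → ∞.
Asymptotic: T ~ c₁ sin(πx/1.59) e^{-λ₁t} with decay rate λ₁ ≈ 7.879.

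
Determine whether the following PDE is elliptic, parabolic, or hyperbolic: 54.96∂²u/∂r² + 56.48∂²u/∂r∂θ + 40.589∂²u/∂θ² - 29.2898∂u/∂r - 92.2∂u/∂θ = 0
Coefficients: A = 54.96, B = 56.48, C = 40.589. B² - 4AC = -5733.09536, which is negative, so the equation is elliptic.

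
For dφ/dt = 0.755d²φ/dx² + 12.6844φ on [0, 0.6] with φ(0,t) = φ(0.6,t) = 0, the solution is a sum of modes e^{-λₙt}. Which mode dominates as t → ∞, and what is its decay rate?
Eigenvalues: λₙ = 0.755n²π²/0.6² - 12.6844.
First three modes:
  n=1: λ₁ = 0.755π²/0.6² - 12.6844 ≈ 8.014
  n=2: λ₂ = 3.02π²/0.6² - 12.6844 ≈ 70.111
  n=3: λ₃ = 6.795π²/0.6² - 12.6844 ≈ 173.604
Since 0.755π²/0.6² ≈ 20.699 > 12.6844, all λₙ > 0.
The n=1 mode decays slowest → dominates as t → ∞.
Asymptotic: φ ~ c₁ sin(πx/0.6) e^{-λ₁t} with decay rate λ₁ ≈ 8.014.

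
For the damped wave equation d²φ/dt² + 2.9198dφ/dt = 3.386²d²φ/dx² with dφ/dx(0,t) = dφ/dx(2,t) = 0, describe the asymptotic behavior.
φ → constant (steady state). Damping (γ=2.9198) dissipates the nonconstant modes; with Neumann BCs the spatial average obeys M''+γM'=0 and tends to a finite limit.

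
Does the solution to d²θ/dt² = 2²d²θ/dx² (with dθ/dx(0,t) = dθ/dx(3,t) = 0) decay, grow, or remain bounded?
θ oscillates about a mean that drifts linearly in t (generically unbounded; no decay). There is no damping, so the nonconstant modes persist as standing waves (energy conserved, no decay). But with Neumann conditions at both ends the constant mode has eigenvalue 0: the spatial mean M(t) of θ satisfies M'' = 0, so M(t) = M(0) + M'(0)·t. Unless the initial velocity has zero mean (∫θ_t(x,0)dx = 0), the solution grows linearly in t (unbounded, though not exponentially); if it does have zero mean, the solution stays bounded and simply oscillates.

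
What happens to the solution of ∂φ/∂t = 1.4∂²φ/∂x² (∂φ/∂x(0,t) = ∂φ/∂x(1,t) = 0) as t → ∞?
φ → constant (steady state). Heat is conserved (no flux at boundaries); solution approaches the spatial average.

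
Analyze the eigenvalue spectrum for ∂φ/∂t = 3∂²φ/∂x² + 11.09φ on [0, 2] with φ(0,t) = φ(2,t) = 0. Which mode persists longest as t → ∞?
Eigenvalues: λₙ = 3n²π²/2² - 11.09.
First three modes:
  n=1: λ₁ = 3π²/2² - 11.09 ≈ -3.688
  n=2: λ₂ = 12π²/2² - 11.09 ≈ 18.519
  n=3: λ₃ = 27π²/2² - 11.09 ≈ 55.53
Since 3π²/2² ≈ 7.402 < 11.09, λ₁ < 0.
The n=1 mode grows fastest (−λₙ is largest for n=1) → dominates.
Asymptotic: φ ~ c₁ sin(πx/2) e^{3.688t} (exponential growth at rate −λ₁ ≈ 3.688).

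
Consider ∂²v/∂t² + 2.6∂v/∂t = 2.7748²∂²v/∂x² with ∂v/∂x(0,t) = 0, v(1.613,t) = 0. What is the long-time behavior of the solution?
As t → ∞, v → 0. Damping (γ=2.6) dissipates energy; oscillations decay exponentially.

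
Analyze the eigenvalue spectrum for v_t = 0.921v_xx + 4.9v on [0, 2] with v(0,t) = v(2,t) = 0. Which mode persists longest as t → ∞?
Eigenvalues: λₙ = 0.921n²π²/2² - 4.9.
First three modes:
  n=1: λ₁ = 0.921π²/2² - 4.9 ≈ -2.628
  n=2: λ₂ = 3.684π²/2² - 4.9 ≈ 4.19
  n=3: λ₃ = 8.289π²/2² - 4.9 ≈ 15.552
Since 0.921π²/2² ≈ 2.272 < 4.9, λ₁ < 0.
The n=1 mode grows fastest (−λₙ is largest for n=1) → dominates.
Asymptotic: v ~ c₁ sin(πx/2) e^{2.628t} (exponential growth at rate −λ₁ ≈ 2.628).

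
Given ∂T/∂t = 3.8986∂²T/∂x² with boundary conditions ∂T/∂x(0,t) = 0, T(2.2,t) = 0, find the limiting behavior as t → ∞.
T → 0. Heat escapes through the Dirichlet boundary.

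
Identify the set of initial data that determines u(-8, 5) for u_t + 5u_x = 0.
A single point: x = -33. The characteristic through (-8, 5) is x - 5t = const, so x = -8 - 5·5 = -33.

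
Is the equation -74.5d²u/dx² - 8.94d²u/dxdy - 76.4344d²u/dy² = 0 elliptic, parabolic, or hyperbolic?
Computing B² - 4AC with A = -74.5, B = -8.94, C = -76.4344: discriminant = -22697.5276 (negative). Answer: elliptic.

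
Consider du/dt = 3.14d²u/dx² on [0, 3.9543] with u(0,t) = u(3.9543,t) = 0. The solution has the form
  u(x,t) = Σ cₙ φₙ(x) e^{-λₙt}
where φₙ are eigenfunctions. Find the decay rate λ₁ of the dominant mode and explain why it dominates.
Eigenvalues: λₙ = 3.14n²π²/3.9543².
First three modes:
  n=1: λ₁ = 3.14π²/3.9543² ≈ 1.982
  n=2: λ₂ = 12.56π²/3.9543² ≈ 7.928 (4× faster decay)
  n=3: λ₃ = 28.26π²/3.9543² ≈ 17.837 (9× faster decay)
As t → ∞, higher modes decay exponentially faster. The n=1 mode dominates: u ~ c₁ sin(πx/3.9543) e^{-λ₁t}.
Decay rate: λ₁ = 3.14π²/3.9543² ≈ 1.982.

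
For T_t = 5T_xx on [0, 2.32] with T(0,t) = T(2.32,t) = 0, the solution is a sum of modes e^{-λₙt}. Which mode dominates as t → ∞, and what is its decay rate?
Eigenvalues: λₙ = 5n²π²/2.32².
First three modes:
  n=1: λ₁ = 5π²/2.32² ≈ 9.168
  n=2: λ₂ = 20π²/2.32² ≈ 36.674 (4× faster decay)
  n=3: λ₃ = 45π²/2.32² ≈ 82.516 (9× faster decay)
As t → ∞, higher modes decay exponentially faster. The n=1 mode dominates: T ~ c₁ sin(πx/2.32) e^{-λ₁t}.
Decay rate: λ₁ = 5π²/2.32² ≈ 9.168.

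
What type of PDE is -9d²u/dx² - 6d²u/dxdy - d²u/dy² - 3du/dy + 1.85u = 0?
With A = -9, B = -6, C = -1, the discriminant is 0. This is a parabolic PDE.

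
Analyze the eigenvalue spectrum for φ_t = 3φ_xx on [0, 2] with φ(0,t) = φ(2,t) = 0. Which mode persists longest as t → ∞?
Eigenvalues: λₙ = 3n²π²/2².
First three modes:
  n=1: λ₁ = 3π²/2² ≈ 7.402
  n=2: λ₂ = 12π²/2² ≈ 29.609 (4× faster decay)
  n=3: λ₃ = 27π²/2² ≈ 66.62 (9× faster decay)
As t → ∞, higher modes decay exponentially faster. The n=1 mode dominates: φ ~ c₁ sin(πx/2) e^{-λ₁t}.
Decay rate: λ₁ = 3π²/2² ≈ 7.402.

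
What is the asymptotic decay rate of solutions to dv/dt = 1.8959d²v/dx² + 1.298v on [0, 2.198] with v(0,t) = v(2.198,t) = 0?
Eigenvalues: λₙ = 1.8959n²π²/2.198² - 1.298.
First three modes:
  n=1: λ₁ = 1.8959π²/2.198² - 1.298 ≈ 2.575
  n=2: λ₂ = 7.5836π²/2.198² - 1.298 ≈ 14.194
  n=3: λ₃ = 17.0631π²/2.198² - 1.298 ≈ 33.56
Since 1.8959π²/2.198² ≈ 3.873 > 1.298, all λₙ > 0.
The n=1 mode decays slowest → dominates as t → ∞.
Asymptotic: v ~ c₁ sin(πx/2.198) e^{-λ₁t} with decay rate λ₁ ≈ 2.575.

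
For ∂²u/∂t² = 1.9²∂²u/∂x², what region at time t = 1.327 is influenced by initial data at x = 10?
Domain of influence: [7.4787, 12.5213]. Data at x = 10 spreads outward at speed 1.9.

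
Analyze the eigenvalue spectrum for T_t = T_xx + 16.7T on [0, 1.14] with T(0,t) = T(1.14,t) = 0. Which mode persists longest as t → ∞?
Eigenvalues: λₙ = n²π²/1.14² - 16.7.
First three modes:
  n=1: λ₁ = π²/1.14² - 16.7 ≈ -9.106
  n=2: λ₂ = 4π²/1.14² - 16.7 ≈ 13.677
  n=3: λ₃ = 9π²/1.14² - 16.7 ≈ 51.649
Since π²/1.14² ≈ 7.594 < 16.7, λ₁ < 0.
The n=1 mode grows fastest (−λₙ is largest for n=1) → dominates.
Asymptotic: T ~ c₁ sin(πx/1.14) e^{9.106t} (exponential growth at rate −λ₁ ≈ 9.106).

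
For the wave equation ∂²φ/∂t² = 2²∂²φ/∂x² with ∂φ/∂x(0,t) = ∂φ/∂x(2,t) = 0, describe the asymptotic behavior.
φ oscillates about a mean that drifts linearly in t (generically unbounded; no decay). There is no damping, so the nonconstant modes persist as standing waves (energy conserved, no decay). But with Neumann conditions at both ends the constant mode has eigenvalue 0: the spatial mean M(t) of φ satisfies M'' = 0, so M(t) = M(0) + M'(0)·t. Unless the initial velocity has zero mean (∫φ_t(x,0)dx = 0), the solution grows linearly in t (unbounded, though not exponentially); if it does have zero mean, the solution stays bounded and simply oscillates.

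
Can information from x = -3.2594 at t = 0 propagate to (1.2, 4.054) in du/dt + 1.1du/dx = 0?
Yes. The characteristic through (1.2, 4.054) passes through x = -3.2594.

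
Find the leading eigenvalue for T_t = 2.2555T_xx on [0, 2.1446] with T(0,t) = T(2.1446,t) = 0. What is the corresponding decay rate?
Eigenvalues: λₙ = 2.2555n²π²/2.1446².
First three modes:
  n=1: λ₁ = 2.2555π²/2.1446² ≈ 4.84
  n=2: λ₂ = 9.022π²/2.1446² ≈ 19.36 (4× faster decay)
  n=3: λ₃ = 20.2995π²/2.1446² ≈ 43.56 (9× faster decay)
As t → ∞, higher modes decay exponentially faster. The n=1 mode dominates: T ~ c₁ sin(πx/2.1446) e^{-λ₁t}.
Decay rate: λ₁ = 2.2555π²/2.1446² ≈ 4.84.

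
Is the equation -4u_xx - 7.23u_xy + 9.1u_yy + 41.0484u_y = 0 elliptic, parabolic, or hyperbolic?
Computing B² - 4AC with A = -4, B = -7.23, C = 9.1: discriminant = 197.8729 (positive). Answer: hyperbolic.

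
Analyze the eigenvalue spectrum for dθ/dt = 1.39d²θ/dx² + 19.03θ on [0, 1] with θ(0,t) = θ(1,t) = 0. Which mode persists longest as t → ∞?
Eigenvalues: λₙ = 1.39n²π²/1² - 19.03.
First three modes:
  n=1: λ₁ = 1.39π² - 19.03 ≈ -5.311
  n=2: λ₂ = 5.56π² - 19.03 ≈ 35.845
  n=3: λ₃ = 12.51π² - 19.03 ≈ 104.439
Since 1.39π² ≈ 13.719 < 19.03, λ₁ < 0.
The n=1 mode grows fastest (−λₙ is largest for n=1) → dominates.
Asymptotic: θ ~ c₁ sin(πx/1) e^{5.311t} (exponential growth at rate −λ₁ ≈ 5.311).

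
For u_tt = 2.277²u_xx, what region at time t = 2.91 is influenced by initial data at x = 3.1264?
Domain of influence: [-3.49967, 9.75247]. Data at x = 3.1264 spreads outward at speed 2.277.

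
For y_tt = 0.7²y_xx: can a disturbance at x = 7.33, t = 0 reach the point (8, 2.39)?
Yes. The domain of dependence is [6.327, 9.673], and 7.33 ∈ [6.327, 9.673].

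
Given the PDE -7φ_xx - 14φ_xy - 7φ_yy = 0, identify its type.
The second-order coefficients are A = -7, B = -14, C = -7. Since B² - 4AC = 0 = 0, this is a parabolic PDE.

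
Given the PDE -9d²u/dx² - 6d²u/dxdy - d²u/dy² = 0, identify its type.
The second-order coefficients are A = -9, B = -6, C = -1. Since B² - 4AC = 0 = 0, this is a parabolic PDE.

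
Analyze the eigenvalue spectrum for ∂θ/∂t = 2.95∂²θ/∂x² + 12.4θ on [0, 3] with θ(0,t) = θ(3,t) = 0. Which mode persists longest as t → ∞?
Eigenvalues: λₙ = 2.95n²π²/3² - 12.4.
First three modes:
  n=1: λ₁ = 2.95π²/3² - 12.4 ≈ -9.165
  n=2: λ₂ = 11.8π²/3² - 12.4 ≈ 0.54
  n=3: λ₃ = 26.55π²/3² - 12.4 ≈ 16.715
Since 2.95π²/3² ≈ 3.235 < 12.4, λ₁ < 0.
The n=1 mode grows fastest (−λₙ is largest for n=1) → dominates.
Asymptotic: θ ~ c₁ sin(πx/3) e^{9.165t} (exponential growth at rate −λ₁ ≈ 9.165).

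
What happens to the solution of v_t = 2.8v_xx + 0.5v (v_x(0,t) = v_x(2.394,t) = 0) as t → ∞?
v grows unboundedly. With Neumann BCs the constant mode has diffusion eigenvalue 0, so any r > 0 makes it grow like e^(0.5t); solution grows exponentially.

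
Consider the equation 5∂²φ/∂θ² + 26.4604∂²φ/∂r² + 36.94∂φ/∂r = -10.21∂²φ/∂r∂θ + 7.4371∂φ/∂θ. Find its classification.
Rewriting in standard form: 26.4604∂²φ/∂r² + 10.21∂²φ/∂r∂θ + 5∂²φ/∂θ² + 36.94∂φ/∂r - 7.4371∂φ/∂θ = 0. Elliptic. (A = 26.4604, B = 10.21, C = 5 gives B² - 4AC = -424.9639.)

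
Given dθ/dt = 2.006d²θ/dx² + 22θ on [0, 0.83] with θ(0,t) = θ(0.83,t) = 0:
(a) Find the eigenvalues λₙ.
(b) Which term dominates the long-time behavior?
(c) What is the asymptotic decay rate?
Eigenvalues: λₙ = 2.006n²π²/0.83² - 22.
First three modes:
  n=1: λ₁ = 2.006π²/0.83² - 22 ≈ 6.739
  n=2: λ₂ = 8.024π²/0.83² - 22 ≈ 92.957
  n=3: λ₃ = 18.054π²/0.83² - 22 ≈ 236.653
Since 2.006π²/0.83² ≈ 28.739 > 22, all λₙ > 0.
The n=1 mode decays slowest → dominates as t → ∞.
Asymptotic: θ ~ c₁ sin(πx/0.83) e^{-λ₁t} with decay rate λ₁ ≈ 6.739.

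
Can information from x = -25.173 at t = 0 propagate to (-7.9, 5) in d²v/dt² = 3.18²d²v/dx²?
No. The domain of dependence is [-23.8, 8], and -25.173 is outside this interval.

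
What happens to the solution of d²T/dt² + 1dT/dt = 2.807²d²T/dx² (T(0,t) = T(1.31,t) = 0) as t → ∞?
T → 0. Damping (γ=1) dissipates energy; oscillations decay exponentially.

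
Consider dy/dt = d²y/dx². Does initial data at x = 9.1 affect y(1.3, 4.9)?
Yes, for any finite x. The heat equation has infinite propagation speed, so all initial data affects all points at any t > 0.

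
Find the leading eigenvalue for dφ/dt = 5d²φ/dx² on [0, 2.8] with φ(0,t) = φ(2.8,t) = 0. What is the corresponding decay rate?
Eigenvalues: λₙ = 5n²π²/2.8².
First three modes:
  n=1: λ₁ = 5π²/2.8² ≈ 6.294
  n=2: λ₂ = 20π²/2.8² ≈ 25.178 (4× faster decay)
  n=3: λ₃ = 45π²/2.8² ≈ 56.65 (9× faster decay)
As t → ∞, higher modes decay exponentially faster. The n=1 mode dominates: φ ~ c₁ sin(πx/2.8) e^{-λ₁t}.
Decay rate: λ₁ = 5π²/2.8² ≈ 6.294.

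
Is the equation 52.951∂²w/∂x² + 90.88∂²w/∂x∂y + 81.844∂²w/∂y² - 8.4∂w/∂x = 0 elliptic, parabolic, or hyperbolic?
Computing B² - 4AC with A = 52.951, B = 90.88, C = 81.844: discriminant = -9075.712176 (negative). Answer: elliptic.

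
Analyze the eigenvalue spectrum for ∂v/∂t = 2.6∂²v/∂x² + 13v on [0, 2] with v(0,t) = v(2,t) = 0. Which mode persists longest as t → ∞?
Eigenvalues: λₙ = 2.6n²π²/2² - 13.
First three modes:
  n=1: λ₁ = 2.6π²/2² - 13 ≈ -6.585
  n=2: λ₂ = 10.4π²/2² - 13 ≈ 12.661
  n=3: λ₃ = 23.4π²/2² - 13 ≈ 44.737
Since 2.6π²/2² ≈ 6.415 < 13, λ₁ < 0.
The n=1 mode grows fastest (−λₙ is largest for n=1) → dominates.
Asymptotic: v ~ c₁ sin(πx/2) e^{6.585t} (exponential growth at rate −λ₁ ≈ 6.585).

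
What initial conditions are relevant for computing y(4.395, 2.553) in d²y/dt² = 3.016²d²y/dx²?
Domain of dependence: [-3.304848, 12.094848]. Signals travel at speed 3.016, so data within |x - 4.395| ≤ 3.016·2.553 = 7.699848 can reach the point.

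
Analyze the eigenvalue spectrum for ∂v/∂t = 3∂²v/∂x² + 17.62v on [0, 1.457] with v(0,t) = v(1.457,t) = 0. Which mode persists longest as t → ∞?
Eigenvalues: λₙ = 3n²π²/1.457² - 17.62.
First three modes:
  n=1: λ₁ = 3π²/1.457² - 17.62 ≈ -3.672
  n=2: λ₂ = 12π²/1.457² - 17.62 ≈ 38.171
  n=3: λ₃ = 27π²/1.457² - 17.62 ≈ 107.909
Since 3π²/1.457² ≈ 13.948 < 17.62, λ₁ < 0.
The n=1 mode grows fastest (−λₙ is largest for n=1) → dominates.
Asymptotic: v ~ c₁ sin(πx/1.457) e^{3.672t} (exponential growth at rate −λ₁ ≈ 3.672).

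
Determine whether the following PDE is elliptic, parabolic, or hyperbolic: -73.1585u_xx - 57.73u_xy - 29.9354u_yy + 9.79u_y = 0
Coefficients: A = -73.1585, B = -57.73, C = -29.9354. B² - 4AC = -5427.3629436, which is negative, so the equation is elliptic.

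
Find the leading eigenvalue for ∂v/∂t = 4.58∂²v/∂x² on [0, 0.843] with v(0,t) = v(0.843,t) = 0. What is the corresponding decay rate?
Eigenvalues: λₙ = 4.58n²π²/0.843².
First three modes:
  n=1: λ₁ = 4.58π²/0.843² ≈ 63.608
  n=2: λ₂ = 18.32π²/0.843² ≈ 254.431 (4× faster decay)
  n=3: λ₃ = 41.22π²/0.843² ≈ 572.47 (9× faster decay)
As t → ∞, higher modes decay exponentially faster. The n=1 mode dominates: v ~ c₁ sin(πx/0.843) e^{-λ₁t}.
Decay rate: λ₁ = 4.58π²/0.843² ≈ 63.608.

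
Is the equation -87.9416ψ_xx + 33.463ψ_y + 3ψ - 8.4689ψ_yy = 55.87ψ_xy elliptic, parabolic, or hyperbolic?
Rewriting in standard form: -87.9416ψ_xx - 55.87ψ_xy - 8.4689ψ_yy + 33.463ψ_y + 3ψ = 0. Computing B² - 4AC with A = -87.9416, B = -55.87, C = -8.4689: discriminant = 142.38243504 (positive). Answer: hyperbolic.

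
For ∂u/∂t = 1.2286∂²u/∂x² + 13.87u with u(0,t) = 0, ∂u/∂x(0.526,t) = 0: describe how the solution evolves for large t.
u grows unboundedly. Reaction dominates diffusion (r=13.87 > κπ²/(4L²)≈10.96); solution grows exponentially.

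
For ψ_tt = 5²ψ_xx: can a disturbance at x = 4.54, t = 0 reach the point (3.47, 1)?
Yes. The domain of dependence is [-1.53, 8.47], and 4.54 ∈ [-1.53, 8.47].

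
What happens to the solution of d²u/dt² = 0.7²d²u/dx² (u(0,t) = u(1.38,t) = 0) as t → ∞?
u oscillates (no decay). Energy is conserved; the solution oscillates indefinitely as standing waves.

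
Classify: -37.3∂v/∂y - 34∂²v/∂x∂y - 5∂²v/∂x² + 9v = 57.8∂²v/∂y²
Rewriting in standard form: -5∂²v/∂x² - 34∂²v/∂x∂y - 57.8∂²v/∂y² - 37.3∂v/∂y + 9v = 0. Parabolic (discriminant = 0).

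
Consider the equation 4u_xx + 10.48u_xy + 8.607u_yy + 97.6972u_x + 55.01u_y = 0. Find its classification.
Elliptic. (A = 4, B = 10.48, C = 8.607 gives B² - 4AC = -27.8816.)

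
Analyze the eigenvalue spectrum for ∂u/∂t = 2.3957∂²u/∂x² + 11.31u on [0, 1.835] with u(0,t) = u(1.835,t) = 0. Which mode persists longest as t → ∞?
Eigenvalues: λₙ = 2.3957n²π²/1.835² - 11.31.
First three modes:
  n=1: λ₁ = 2.3957π²/1.835² - 11.31 ≈ -4.288
  n=2: λ₂ = 9.5828π²/1.835² - 11.31 ≈ 16.778
  n=3: λ₃ = 21.5613π²/1.835² - 11.31 ≈ 51.888
Since 2.3957π²/1.835² ≈ 7.022 < 11.31, λ₁ < 0.
The n=1 mode grows fastest (−λₙ is largest for n=1) → dominates.
Asymptotic: u ~ c₁ sin(πx/1.835) e^{4.288t} (exponential growth at rate −λ₁ ≈ 4.288).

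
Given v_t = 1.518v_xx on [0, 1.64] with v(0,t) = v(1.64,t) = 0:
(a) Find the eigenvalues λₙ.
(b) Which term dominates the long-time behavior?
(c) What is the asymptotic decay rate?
Eigenvalues: λₙ = 1.518n²π²/1.64².
First three modes:
  n=1: λ₁ = 1.518π²/1.64² ≈ 5.57
  n=2: λ₂ = 6.072π²/1.64² ≈ 22.281 (4× faster decay)
  n=3: λ₃ = 13.662π²/1.64² ≈ 50.133 (9× faster decay)
As t → ∞, higher modes decay exponentially faster. The n=1 mode dominates: v ~ c₁ sin(πx/1.64) e^{-λ₁t}.
Decay rate: λ₁ = 1.518π²/1.64² ≈ 5.57.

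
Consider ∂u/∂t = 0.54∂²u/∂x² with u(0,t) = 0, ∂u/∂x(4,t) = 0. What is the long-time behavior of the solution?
As t → ∞, u → 0. Heat escapes through the Dirichlet boundary.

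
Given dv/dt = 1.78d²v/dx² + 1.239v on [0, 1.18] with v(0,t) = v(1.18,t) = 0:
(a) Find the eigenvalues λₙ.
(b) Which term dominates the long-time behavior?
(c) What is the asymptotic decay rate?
Eigenvalues: λₙ = 1.78n²π²/1.18² - 1.239.
First three modes:
  n=1: λ₁ = 1.78π²/1.18² - 1.239 ≈ 11.378
  n=2: λ₂ = 7.12π²/1.18² - 1.239 ≈ 49.229
  n=3: λ₃ = 16.02π²/1.18² - 1.239 ≈ 112.314
Since 1.78π²/1.18² ≈ 12.617 > 1.239, all λₙ > 0.
The n=1 mode decays slowest → dominates as t → ∞.
Asymptotic: v ~ c₁ sin(πx/1.18) e^{-λ₁t} with decay rate λ₁ ≈ 11.378.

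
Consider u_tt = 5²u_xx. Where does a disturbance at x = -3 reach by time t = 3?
Domain of influence: [-18, 12]. Data at x = -3 spreads outward at speed 5.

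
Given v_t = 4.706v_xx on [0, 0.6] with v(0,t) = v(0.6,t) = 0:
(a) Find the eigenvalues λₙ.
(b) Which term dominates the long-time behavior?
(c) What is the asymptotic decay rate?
Eigenvalues: λₙ = 4.706n²π²/0.6².
First three modes:
  n=1: λ₁ = 4.706π²/0.6² ≈ 129.018
  n=2: λ₂ = 18.824π²/0.6² ≈ 516.071 (4× faster decay)
  n=3: λ₃ = 42.354π²/0.6² ≈ 1161.159 (9× faster decay)
As t → ∞, higher modes decay exponentially faster. The n=1 mode dominates: v ~ c₁ sin(πx/0.6) e^{-λ₁t}.
Decay rate: λ₁ = 4.706π²/0.6² ≈ 129.018.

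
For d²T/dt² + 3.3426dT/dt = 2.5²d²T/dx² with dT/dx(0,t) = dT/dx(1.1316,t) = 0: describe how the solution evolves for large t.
T → constant (steady state). Damping (γ=3.3426) dissipates the nonconstant modes; with Neumann BCs the spatial average obeys M''+γM'=0 and tends to a finite limit.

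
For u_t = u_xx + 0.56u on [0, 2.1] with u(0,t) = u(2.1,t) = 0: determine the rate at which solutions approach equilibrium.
Eigenvalues: λₙ = n²π²/2.1² - 0.56.
First three modes:
  n=1: λ₁ = π²/2.1² - 0.56 ≈ 1.678
  n=2: λ₂ = 4π²/2.1² - 0.56 ≈ 8.392
  n=3: λ₃ = 9π²/2.1² - 0.56 ≈ 19.582
Since π²/2.1² ≈ 2.238 > 0.56, all λₙ > 0.
The n=1 mode decays slowest → dominates as t → ∞.
Asymptotic: u ~ c₁ sin(πx/2.1) e^{-λ₁t} with decay rate λ₁ ≈ 1.678.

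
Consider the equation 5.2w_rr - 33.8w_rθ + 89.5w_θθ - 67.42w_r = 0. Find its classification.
Elliptic. (A = 5.2, B = -33.8, C = 89.5 gives B² - 4AC = -719.16.)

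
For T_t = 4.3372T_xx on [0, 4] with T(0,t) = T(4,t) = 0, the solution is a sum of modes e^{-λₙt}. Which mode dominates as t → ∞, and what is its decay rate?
Eigenvalues: λₙ = 4.3372n²π²/4².
First three modes:
  n=1: λ₁ = 4.3372π²/4² ≈ 2.675
  n=2: λ₂ = 17.3488π²/4² ≈ 10.702 (4× faster decay)
  n=3: λ₃ = 39.0348π²/4² ≈ 24.079 (9× faster decay)
As t → ∞, higher modes decay exponentially faster. The n=1 mode dominates: T ~ c₁ sin(πx/4) e^{-λ₁t}.
Decay rate: λ₁ = 4.3372π²/4² ≈ 2.675.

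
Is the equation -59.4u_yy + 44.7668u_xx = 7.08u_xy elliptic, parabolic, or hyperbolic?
Rewriting in standard form: 44.7668u_xx - 7.08u_xy - 59.4u_yy = 0. Computing B² - 4AC with A = 44.7668, B = -7.08, C = -59.4: discriminant = 10686.71808 (positive). Answer: hyperbolic.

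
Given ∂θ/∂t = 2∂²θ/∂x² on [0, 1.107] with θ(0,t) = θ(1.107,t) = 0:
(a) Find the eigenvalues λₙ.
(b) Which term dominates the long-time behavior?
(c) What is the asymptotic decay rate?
Eigenvalues: λₙ = 2n²π²/1.107².
First three modes:
  n=1: λ₁ = 2π²/1.107² ≈ 16.108
  n=2: λ₂ = 8π²/1.107² ≈ 64.431 (4× faster decay)
  n=3: λ₃ = 18π²/1.107² ≈ 144.97 (9× faster decay)
As t → ∞, higher modes decay exponentially faster. The n=1 mode dominates: θ ~ c₁ sin(πx/1.107) e^{-λ₁t}.
Decay rate: λ₁ = 2π²/1.107² ≈ 16.108.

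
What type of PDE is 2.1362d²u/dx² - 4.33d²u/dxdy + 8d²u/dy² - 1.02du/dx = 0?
With A = 2.1362, B = -4.33, C = 8, the discriminant is -49.6095. This is an elliptic PDE.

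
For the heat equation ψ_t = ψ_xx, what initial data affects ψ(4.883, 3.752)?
The entire real line. The heat equation has infinite propagation speed: any initial disturbance instantly affects all points (though exponentially small far away).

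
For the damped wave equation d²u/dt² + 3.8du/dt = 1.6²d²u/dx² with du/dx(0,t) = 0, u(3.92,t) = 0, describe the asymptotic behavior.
u → 0. Damping (γ=3.8) dissipates energy; oscillations decay exponentially.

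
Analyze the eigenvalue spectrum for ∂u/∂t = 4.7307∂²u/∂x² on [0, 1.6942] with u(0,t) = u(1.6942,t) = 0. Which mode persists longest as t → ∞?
Eigenvalues: λₙ = 4.7307n²π²/1.6942².
First three modes:
  n=1: λ₁ = 4.7307π²/1.6942² ≈ 16.267
  n=2: λ₂ = 18.9228π²/1.6942² ≈ 65.066 (4× faster decay)
  n=3: λ₃ = 42.5763π²/1.6942² ≈ 146.399 (9× faster decay)
As t → ∞, higher modes decay exponentially faster. The n=1 mode dominates: u ~ c₁ sin(πx/1.6942) e^{-λ₁t}.
Decay rate: λ₁ = 4.7307π²/1.6942² ≈ 16.267.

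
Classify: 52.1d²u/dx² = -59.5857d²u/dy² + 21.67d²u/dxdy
Rewriting in standard form: 52.1d²u/dx² - 21.67d²u/dxdy + 59.5857d²u/dy² = 0. Elliptic (discriminant = -11948.07098).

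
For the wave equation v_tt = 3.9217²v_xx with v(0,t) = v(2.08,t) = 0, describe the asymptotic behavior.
v oscillates (no decay). Energy is conserved; the solution oscillates indefinitely as standing waves.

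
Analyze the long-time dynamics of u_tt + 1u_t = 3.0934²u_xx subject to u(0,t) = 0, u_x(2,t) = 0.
Long-time behavior: u → 0. Damping (γ=1) dissipates energy; oscillations decay exponentially.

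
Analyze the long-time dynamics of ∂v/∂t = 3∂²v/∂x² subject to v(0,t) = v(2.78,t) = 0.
Long-time behavior: v → 0. Heat diffuses out through both boundaries.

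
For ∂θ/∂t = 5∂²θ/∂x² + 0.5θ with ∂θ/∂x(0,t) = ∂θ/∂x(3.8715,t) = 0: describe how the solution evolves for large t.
θ grows unboundedly. With Neumann BCs the constant mode has diffusion eigenvalue 0, so any r > 0 makes it grow like e^(0.5t); solution grows exponentially.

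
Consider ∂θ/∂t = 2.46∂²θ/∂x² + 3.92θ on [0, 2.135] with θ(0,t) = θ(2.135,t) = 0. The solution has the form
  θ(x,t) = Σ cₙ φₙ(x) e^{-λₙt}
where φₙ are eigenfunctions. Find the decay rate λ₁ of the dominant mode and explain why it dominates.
Eigenvalues: λₙ = 2.46n²π²/2.135² - 3.92.
First three modes:
  n=1: λ₁ = 2.46π²/2.135² - 3.92 ≈ 1.406
  n=2: λ₂ = 9.84π²/2.135² - 3.92 ≈ 17.386
  n=3: λ₃ = 22.14π²/2.135² - 3.92 ≈ 44.018
Since 2.46π²/2.135² ≈ 5.326 > 3.92, all λₙ > 0.
The n=1 mode decays slowest → dominates as t → ∞.
Asymptotic: θ ~ c₁ sin(πx/2.135) e^{-λ₁t} with decay rate λ₁ ≈ 1.406.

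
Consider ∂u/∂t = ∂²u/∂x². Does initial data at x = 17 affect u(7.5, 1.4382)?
Yes, for any finite x. The heat equation has infinite propagation speed, so all initial data affects all points at any t > 0.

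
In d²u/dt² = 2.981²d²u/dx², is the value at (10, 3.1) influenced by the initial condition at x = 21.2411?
No. The domain of dependence is [0.7589, 19.2411], and 21.2411 is outside this interval.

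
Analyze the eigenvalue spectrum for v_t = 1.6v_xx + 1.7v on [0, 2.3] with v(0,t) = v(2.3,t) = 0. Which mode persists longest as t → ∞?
Eigenvalues: λₙ = 1.6n²π²/2.3² - 1.7.
First three modes:
  n=1: λ₁ = 1.6π²/2.3² - 1.7 ≈ 1.285
  n=2: λ₂ = 6.4π²/2.3² - 1.7 ≈ 10.241
  n=3: λ₃ = 14.4π²/2.3² - 1.7 ≈ 25.166
Since 1.6π²/2.3² ≈ 2.985 > 1.7, all λₙ > 0.
The n=1 mode decays slowest → dominates as t → ∞.
Asymptotic: v ~ c₁ sin(πx/2.3) e^{-λ₁t} with decay rate λ₁ ≈ 1.285.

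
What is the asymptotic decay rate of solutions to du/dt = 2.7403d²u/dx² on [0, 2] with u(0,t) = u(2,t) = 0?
Eigenvalues: λₙ = 2.7403n²π²/2².
First three modes:
  n=1: λ₁ = 2.7403π²/2² ≈ 6.761
  n=2: λ₂ = 10.9612π²/2² ≈ 27.046 (4× faster decay)
  n=3: λ₃ = 24.6627π²/2² ≈ 60.853 (9× faster decay)
As t → ∞, higher modes decay exponentially faster. The n=1 mode dominates: u ~ c₁ sin(πx/2) e^{-λ₁t}.
Decay rate: λ₁ = 2.7403π²/2² ≈ 6.761.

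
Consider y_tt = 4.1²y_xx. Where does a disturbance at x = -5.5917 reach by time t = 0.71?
Domain of influence: [-8.5027, -2.6807]. Data at x = -5.5917 spreads outward at speed 4.1.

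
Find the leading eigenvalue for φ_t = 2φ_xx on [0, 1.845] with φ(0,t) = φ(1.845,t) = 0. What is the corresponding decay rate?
Eigenvalues: λₙ = 2n²π²/1.845².
First three modes:
  n=1: λ₁ = 2π²/1.845² ≈ 5.799
  n=2: λ₂ = 8π²/1.845² ≈ 23.195 (4× faster decay)
  n=3: λ₃ = 18π²/1.845² ≈ 52.189 (9× faster decay)
As t → ∞, higher modes decay exponentially faster. The n=1 mode dominates: φ ~ c₁ sin(πx/1.845) e^{-λ₁t}.
Decay rate: λ₁ = 2π²/1.845² ≈ 5.799.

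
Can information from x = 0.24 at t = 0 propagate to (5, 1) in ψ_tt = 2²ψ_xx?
No. The domain of dependence is [3, 7], and 0.24 is outside this interval.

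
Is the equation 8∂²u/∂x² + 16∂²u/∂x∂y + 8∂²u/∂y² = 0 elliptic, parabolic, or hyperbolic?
Computing B² - 4AC with A = 8, B = 16, C = 8: discriminant = 0 (zero). Answer: parabolic.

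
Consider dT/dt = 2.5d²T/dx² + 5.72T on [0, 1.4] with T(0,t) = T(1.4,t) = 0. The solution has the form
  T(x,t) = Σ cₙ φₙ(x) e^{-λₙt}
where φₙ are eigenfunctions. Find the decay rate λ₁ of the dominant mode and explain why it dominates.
Eigenvalues: λₙ = 2.5n²π²/1.4² - 5.72.
First three modes:
  n=1: λ₁ = 2.5π²/1.4² - 5.72 ≈ 6.869
  n=2: λ₂ = 10π²/1.4² - 5.72 ≈ 44.635
  n=3: λ₃ = 22.5π²/1.4² - 5.72 ≈ 107.579
Since 2.5π²/1.4² ≈ 12.589 > 5.72, all λₙ > 0.
The n=1 mode decays slowest → dominates as t → ∞.
Asymptotic: T ~ c₁ sin(πx/1.4) e^{-λ₁t} with decay rate λ₁ ≈ 6.869.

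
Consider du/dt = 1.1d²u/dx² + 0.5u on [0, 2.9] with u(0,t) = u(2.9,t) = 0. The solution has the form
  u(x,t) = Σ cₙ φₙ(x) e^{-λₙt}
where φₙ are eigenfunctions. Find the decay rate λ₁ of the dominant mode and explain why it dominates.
Eigenvalues: λₙ = 1.1n²π²/2.9² - 0.5.
First three modes:
  n=1: λ₁ = 1.1π²/2.9² - 0.5 ≈ 0.791
  n=2: λ₂ = 4.4π²/2.9² - 0.5 ≈ 4.664
  n=3: λ₃ = 9.9π²/2.9² - 0.5 ≈ 11.118
Since 1.1π²/2.9² ≈ 1.291 > 0.5, all λₙ > 0.
The n=1 mode decays slowest → dominates as t → ∞.
Asymptotic: u ~ c₁ sin(πx/2.9) e^{-λ₁t} with decay rate λ₁ ≈ 0.791.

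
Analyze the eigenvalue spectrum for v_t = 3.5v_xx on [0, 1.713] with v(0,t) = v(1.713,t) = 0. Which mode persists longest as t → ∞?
Eigenvalues: λₙ = 3.5n²π²/1.713².
First three modes:
  n=1: λ₁ = 3.5π²/1.713² ≈ 11.772
  n=2: λ₂ = 14π²/1.713² ≈ 47.088 (4× faster decay)
  n=3: λ₃ = 31.5π²/1.713² ≈ 105.949 (9× faster decay)
As t → ∞, higher modes decay exponentially faster. The n=1 mode dominates: v ~ c₁ sin(πx/1.713) e^{-λ₁t}.
Decay rate: λ₁ = 3.5π²/1.713² ≈ 11.772.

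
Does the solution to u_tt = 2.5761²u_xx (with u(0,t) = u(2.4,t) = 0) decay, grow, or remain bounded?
u oscillates (no decay). Energy is conserved; the solution oscillates indefinitely as standing waves.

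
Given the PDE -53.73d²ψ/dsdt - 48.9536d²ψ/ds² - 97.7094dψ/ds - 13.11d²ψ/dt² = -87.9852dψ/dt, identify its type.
Rewriting in standard form: -48.9536d²ψ/ds² - 53.73d²ψ/dsdt - 13.11d²ψ/dt² - 97.7094dψ/ds + 87.9852dψ/dt = 0. The second-order coefficients are A = -48.9536, B = -53.73, C = -13.11. Since B² - 4AC = 319.786116 > 0, this is a hyperbolic PDE.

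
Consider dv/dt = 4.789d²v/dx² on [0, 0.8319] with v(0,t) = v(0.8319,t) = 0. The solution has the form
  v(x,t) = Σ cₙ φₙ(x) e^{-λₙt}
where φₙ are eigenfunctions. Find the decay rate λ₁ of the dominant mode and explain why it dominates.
Eigenvalues: λₙ = 4.789n²π²/0.8319².
First three modes:
  n=1: λ₁ = 4.789π²/0.8319² ≈ 68.297
  n=2: λ₂ = 19.156π²/0.8319² ≈ 273.188 (4× faster decay)
  n=3: λ₃ = 43.101π²/0.8319² ≈ 614.674 (9× faster decay)
As t → ∞, higher modes decay exponentially faster. The n=1 mode dominates: v ~ c₁ sin(πx/0.8319) e^{-λ₁t}.
Decay rate: λ₁ = 4.789π²/0.8319² ≈ 68.297.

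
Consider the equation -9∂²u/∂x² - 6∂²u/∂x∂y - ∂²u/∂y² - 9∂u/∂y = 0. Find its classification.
Parabolic. (A = -9, B = -6, C = -1 gives B² - 4AC = 0.)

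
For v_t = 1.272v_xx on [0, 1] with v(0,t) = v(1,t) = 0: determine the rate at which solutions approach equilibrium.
Eigenvalues: λₙ = 1.272n²π².
First three modes:
  n=1: λ₁ = 1.272π² ≈ 12.554
  n=2: λ₂ = 5.088π² ≈ 50.217 (4× faster decay)
  n=3: λ₃ = 11.448π² ≈ 112.987 (9× faster decay)
As t → ∞, higher modes decay exponentially faster. The n=1 mode dominates: v ~ c₁ sin(πx) e^{-λ₁t}.
Decay rate: λ₁ = 1.272π² ≈ 12.554.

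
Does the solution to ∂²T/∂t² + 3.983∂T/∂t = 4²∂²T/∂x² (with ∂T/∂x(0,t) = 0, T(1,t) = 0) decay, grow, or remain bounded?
T → 0. Damping (γ=3.983) dissipates energy; oscillations decay exponentially.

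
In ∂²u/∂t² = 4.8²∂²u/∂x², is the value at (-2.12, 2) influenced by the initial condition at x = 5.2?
Yes. The domain of dependence is [-11.72, 7.48], and 5.2 ∈ [-11.72, 7.48].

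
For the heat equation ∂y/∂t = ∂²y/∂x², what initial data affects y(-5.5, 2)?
The entire real line. The heat equation has infinite propagation speed: any initial disturbance instantly affects all points (though exponentially small far away).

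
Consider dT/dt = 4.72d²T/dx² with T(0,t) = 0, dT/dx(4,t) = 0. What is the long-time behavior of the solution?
As t → ∞, T → 0. Heat escapes through the Dirichlet boundary.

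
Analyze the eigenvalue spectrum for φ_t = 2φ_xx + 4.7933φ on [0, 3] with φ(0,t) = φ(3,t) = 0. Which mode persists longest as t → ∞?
Eigenvalues: λₙ = 2n²π²/3² - 4.7933.
First three modes:
  n=1: λ₁ = 2π²/3² - 4.7933 ≈ -2.6
  n=2: λ₂ = 8π²/3² - 4.7933 ≈ 3.98
  n=3: λ₃ = 18π²/3² - 4.7933 ≈ 14.946
Since 2π²/3² ≈ 2.193 < 4.7933, λ₁ < 0.
The n=1 mode grows fastest (−λₙ is largest for n=1) → dominates.
Asymptotic: φ ~ c₁ sin(πx/3) e^{2.6t} (exponential growth at rate −λ₁ ≈ 2.6).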